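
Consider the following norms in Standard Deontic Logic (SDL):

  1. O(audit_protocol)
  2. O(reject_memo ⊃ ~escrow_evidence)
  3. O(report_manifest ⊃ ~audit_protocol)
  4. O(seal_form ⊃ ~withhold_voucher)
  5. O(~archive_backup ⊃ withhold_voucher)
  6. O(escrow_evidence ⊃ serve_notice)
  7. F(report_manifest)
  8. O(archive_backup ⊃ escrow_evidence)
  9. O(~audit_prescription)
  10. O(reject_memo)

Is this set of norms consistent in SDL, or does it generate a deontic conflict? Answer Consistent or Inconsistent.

Premise 3 is O(report_manifest ⊃ ~audit_protocol), but O(report_manifest) is not derivable from the premises, so it does not yield O(~audit_protocol).
So O(~audit_protocol) is not derivable, and the apparent clash with O(audit_protocol) does not arise.
A world satisfying every obligation exists (e.g. archive_backup=false, audit_prescription=false, audit_protocol=true, escrow_evidence=false, reject_memo=true, report_manifest=false, seal_form=false, serve_notice=false, withhold_voucher=true); no atom is both obligatory and forbidden, so the set is consistent.

Consistent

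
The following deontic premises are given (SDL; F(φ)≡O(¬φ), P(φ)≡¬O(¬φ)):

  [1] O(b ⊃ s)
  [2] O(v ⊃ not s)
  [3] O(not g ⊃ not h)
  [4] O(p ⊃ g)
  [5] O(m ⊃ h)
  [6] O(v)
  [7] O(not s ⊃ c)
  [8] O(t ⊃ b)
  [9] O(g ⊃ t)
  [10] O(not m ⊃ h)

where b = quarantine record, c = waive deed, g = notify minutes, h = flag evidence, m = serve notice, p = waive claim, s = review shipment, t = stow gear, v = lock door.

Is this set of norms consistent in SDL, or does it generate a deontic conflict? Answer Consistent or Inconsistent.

Premises 5 and 10 cover both cases: O(m ⊃ h) and O(not m ⊃ h). Since m ∨ not m is a tautology, O(h) follows.
Premise 3, O(not g ⊃ not h), contraposes to O(h ⊃ g); with O(h) we get O(g).
From O(g) and premise 9, O(g ⊃ t), we obtain O(t).
From O(t) and premise 8, O(t ⊃ b), we obtain O(b).
With premise 1, O(b ⊃ s), the K-axiom yields O(s).
The contrapositive of premise 2 (O(v ⊃ not s)) is O(s ⊃ not v), and O(s) is already established, so O(not v).
Yet premise 6 states O(v).
We now have both O(not v) and O(v) — v is simultaneously obligatory and forbidden, violating the D-axiom.

Inconsistent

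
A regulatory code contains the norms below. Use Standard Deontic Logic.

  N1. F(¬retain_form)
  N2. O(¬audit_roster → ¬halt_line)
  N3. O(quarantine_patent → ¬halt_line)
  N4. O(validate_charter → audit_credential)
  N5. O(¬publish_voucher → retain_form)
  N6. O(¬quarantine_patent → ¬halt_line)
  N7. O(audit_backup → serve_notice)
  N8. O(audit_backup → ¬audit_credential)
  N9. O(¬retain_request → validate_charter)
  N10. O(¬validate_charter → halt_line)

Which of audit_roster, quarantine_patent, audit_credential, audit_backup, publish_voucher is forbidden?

By case analysis on ¬quarantine_patent: premise 6 gives O(¬quarantine_patent → ¬halt_line) and premise 3 gives O(quarantine_patent → ¬halt_line), so O(¬halt_line) either way.
Premise 10, O(¬validate_charter → halt_line), contraposes to O(¬halt_line → validate_charter); with O(¬halt_line) we get O(validate_charter).
Premise 4 is O(validate_charter → audit_credential); since O(validate_charter), deontic closure gives O(audit_credential).
The contrapositive of premise 8 (O(audit_backup → ¬audit_credential)) is O(audit_credential → ¬audit_backup), and O(audit_credential) is already established, so O(¬audit_backup).
So O(¬audit_backup) holds, i.e. audit_backup is forbidden. None of the other listed options is forbidden under the premises.

audit_backup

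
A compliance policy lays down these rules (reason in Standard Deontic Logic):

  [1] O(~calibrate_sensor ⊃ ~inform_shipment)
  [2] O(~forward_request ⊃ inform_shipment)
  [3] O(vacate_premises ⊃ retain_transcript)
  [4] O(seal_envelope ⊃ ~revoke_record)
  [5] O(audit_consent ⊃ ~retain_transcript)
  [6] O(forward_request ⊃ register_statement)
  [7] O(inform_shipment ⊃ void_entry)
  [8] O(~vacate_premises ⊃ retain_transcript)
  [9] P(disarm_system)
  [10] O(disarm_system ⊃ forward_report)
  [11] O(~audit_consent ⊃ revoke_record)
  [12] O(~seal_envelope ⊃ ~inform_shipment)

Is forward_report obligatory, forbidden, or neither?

Premise 10 is O(disarm_system ⊃ forward_report), but O(disarm_system) is not derivable from the premises (the permission P(disarm_system) asserts only ~O(~disarm_system), not O(disarm_system)), so it does not yield O(forward_report).
No premise or chain of K-axiom applications forces O(forward_report), and none forces O(~forward_report). So forward_report is neither obligatory nor forbidden under these norms.

Neither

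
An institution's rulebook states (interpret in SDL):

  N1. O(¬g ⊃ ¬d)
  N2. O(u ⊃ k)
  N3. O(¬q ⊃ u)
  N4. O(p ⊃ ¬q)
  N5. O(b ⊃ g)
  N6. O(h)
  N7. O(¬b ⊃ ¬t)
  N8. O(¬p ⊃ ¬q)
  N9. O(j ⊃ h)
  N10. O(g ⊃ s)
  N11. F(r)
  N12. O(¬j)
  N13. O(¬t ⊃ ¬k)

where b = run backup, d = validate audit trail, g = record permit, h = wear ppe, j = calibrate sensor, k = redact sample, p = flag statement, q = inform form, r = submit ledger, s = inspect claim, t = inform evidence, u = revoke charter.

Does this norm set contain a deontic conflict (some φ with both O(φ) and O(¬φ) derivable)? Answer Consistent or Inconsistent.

Consistent

Premise 9 is O(j ⊃ h); even if O(h) held, inferring O(j) would be affirming the consequent — invalid.
So O(j) is not derivable, and the apparent clash with O(¬j) does not arise.
A world satisfying every obligation exists (e.g. b=true, d=false, g=true, h=true, j=false, k=true, p=false, q=false, r=false, s=true, t=true, u=true); no atom is both obligatory and forbidden, so the set is consistent.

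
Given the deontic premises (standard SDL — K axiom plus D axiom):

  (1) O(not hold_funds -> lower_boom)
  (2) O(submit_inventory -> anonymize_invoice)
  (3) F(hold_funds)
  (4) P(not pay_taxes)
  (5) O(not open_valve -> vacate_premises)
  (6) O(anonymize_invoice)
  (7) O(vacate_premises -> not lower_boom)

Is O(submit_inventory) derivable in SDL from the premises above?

No

Premise 2 is O(submit_inventory -> anonymize_invoice); even if O(anonymize_invoice) held, inferring O(submit_inventory) would be affirming the consequent — invalid.
No other premise forces O(submit_inventory). An ideal world satisfying every premise can still have submit_inventory false, so O(submit_inventory) is not derivable.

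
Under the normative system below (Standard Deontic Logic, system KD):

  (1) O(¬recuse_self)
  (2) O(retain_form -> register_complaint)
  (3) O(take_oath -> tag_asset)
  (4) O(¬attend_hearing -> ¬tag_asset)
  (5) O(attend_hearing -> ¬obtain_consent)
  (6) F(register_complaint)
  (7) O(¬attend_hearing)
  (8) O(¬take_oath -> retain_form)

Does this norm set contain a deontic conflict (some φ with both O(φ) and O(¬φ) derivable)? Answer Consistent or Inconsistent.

From premise 7 we have O(¬attend_hearing).
Premise 4 is O(¬attend_hearing -> ¬tag_asset); since O(¬attend_hearing), deontic closure gives O(¬tag_asset).
Premise 3, O(take_oath -> tag_asset), contraposes to O(¬tag_asset -> ¬take_oath); with O(¬tag_asset) we get O(¬take_oath).
Premise 8 is O(¬take_oath -> retain_form); since O(¬take_oath), deontic closure gives O(retain_form).
Premise 2 is O(retain_form -> register_complaint); since O(retain_form), deontic closure gives O(register_complaint).
But premise 6, F(register_complaint), means O(¬register_complaint).
We now have both O(register_complaint) and O(¬register_complaint) — register_complaint is simultaneously obligatory and forbidden, violating the D-axiom.

Inconsistent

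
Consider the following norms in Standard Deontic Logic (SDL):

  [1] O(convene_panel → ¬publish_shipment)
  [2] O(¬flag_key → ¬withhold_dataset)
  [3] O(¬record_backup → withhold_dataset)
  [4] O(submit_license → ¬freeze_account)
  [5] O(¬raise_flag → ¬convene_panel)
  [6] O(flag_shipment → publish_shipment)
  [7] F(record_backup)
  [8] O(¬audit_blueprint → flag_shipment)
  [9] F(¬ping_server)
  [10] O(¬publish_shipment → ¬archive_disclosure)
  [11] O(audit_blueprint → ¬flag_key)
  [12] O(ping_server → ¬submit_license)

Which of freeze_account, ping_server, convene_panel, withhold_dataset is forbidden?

convene_panel

Premise 7 is F(record_backup), i.e. O(¬record_backup).
Applying K to premise 3 (O(¬record_backup → withhold_dataset)) and O(¬record_backup) yields O(withhold_dataset).
Premise 2 is O(¬flag_key → ¬withhold_dataset); contrapositively O(withhold_dataset → flag_key). Since O(withhold_dataset) holds, K gives O(flag_key).
Premise 11, O(audit_blueprint → ¬flag_key), contraposes to O(flag_key → ¬audit_blueprint); with O(flag_key) we get O(¬audit_blueprint).
Applying K to premise 8 (O(¬audit_blueprint → flag_shipment)) and O(¬audit_blueprint) yields O(flag_shipment).
With premise 6, O(flag_shipment → publish_shipment), the K-axiom yields O(publish_shipment).
The contrapositive of premise 1 (O(convene_panel → ¬publish_shipment)) is O(publish_shipment → ¬convene_panel), and O(publish_shipment) is already established, so O(¬convene_panel).
So O(¬convene_panel) holds, i.e. convene_panel is forbidden. None of the other listed options is forbidden under the premises.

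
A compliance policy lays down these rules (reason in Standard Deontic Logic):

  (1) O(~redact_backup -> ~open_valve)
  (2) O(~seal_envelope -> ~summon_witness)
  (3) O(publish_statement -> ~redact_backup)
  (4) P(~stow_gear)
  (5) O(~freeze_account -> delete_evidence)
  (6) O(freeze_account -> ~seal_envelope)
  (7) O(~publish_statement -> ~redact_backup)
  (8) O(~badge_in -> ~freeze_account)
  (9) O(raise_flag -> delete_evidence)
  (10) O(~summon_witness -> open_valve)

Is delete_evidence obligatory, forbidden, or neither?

Premises 7 and 3 cover both cases: O(~publish_statement -> ~redact_backup) and O(publish_statement -> ~redact_backup). Since ~publish_statement ∨ publish_statement is a tautology, O(~redact_backup) follows.
With premise 1, O(~redact_backup -> ~open_valve), the K-axiom yields O(~open_valve).
Premise 10 is O(~summon_witness -> open_valve); contrapositively O(~open_valve -> summon_witness). Since O(~open_valve) holds, K gives O(summon_witness).
Premise 2 is O(~seal_envelope -> ~summon_witness); contrapositively O(summon_witness -> seal_envelope). Since O(summon_witness) holds, K gives O(seal_envelope).
Premise 6, O(freeze_account -> ~seal_envelope), contraposes to O(seal_envelope -> ~freeze_account); with O(seal_envelope) we get O(~freeze_account).
Premise 5 is O(~freeze_account -> delete_evidence); since O(~freeze_account), deontic closure gives O(delete_evidence).
Premises 4, 8, 9 do not contribute to this derivation.
Hence delete_evidence is obligatory.

Obligatory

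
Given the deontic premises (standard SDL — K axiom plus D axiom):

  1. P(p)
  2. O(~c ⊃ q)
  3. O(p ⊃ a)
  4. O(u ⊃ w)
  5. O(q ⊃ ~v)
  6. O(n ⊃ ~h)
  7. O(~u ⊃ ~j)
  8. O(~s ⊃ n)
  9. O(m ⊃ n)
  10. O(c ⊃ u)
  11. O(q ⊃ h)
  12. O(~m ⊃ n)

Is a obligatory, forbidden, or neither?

Neither

Premise 3 is O(p ⊃ a), but O(p) is not derivable from the premises (the permission P(p) asserts only ~O(~p), not O(p)), so it does not yield O(a).
No premise or chain of K-axiom applications forces O(a), and none forces O(~a). So a is neither obligatory nor forbidden under these norms.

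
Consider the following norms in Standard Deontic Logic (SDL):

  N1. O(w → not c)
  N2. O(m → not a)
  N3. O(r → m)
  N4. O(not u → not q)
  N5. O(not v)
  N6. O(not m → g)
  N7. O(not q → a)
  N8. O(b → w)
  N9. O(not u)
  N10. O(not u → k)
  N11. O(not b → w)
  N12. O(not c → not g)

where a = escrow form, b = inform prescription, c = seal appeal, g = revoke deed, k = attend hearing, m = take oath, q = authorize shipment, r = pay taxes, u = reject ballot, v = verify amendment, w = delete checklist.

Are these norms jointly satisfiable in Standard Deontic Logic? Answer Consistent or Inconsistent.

Premises 11 and 8 are O(not b → w) and O(b → w); every ideal world satisfies not b or b, so in either case w holds — hence O(w).
Premise 1 is O(w → not c); since O(w), deontic closure gives O(not c).
With premise 12, O(not c → not g), the K-axiom yields O(not g).
Premise 6 is O(not m → g); contrapositively O(not g → m). Since O(not g) holds, K gives O(m).
With premise 2, O(m → not a), the K-axiom yields O(not a).
The contrapositive of premise 7 (O(not q → a)) is O(not a → q), and O(not a) is already established, so O(q).
Premise 4 is O(not u → not q); contrapositively O(q → u). Since O(q) holds, K gives O(u).
But premise 9 directly asserts O(not u).
We now have both O(u) and O(not u) — u is simultaneously obligatory and forbidden, violating the D-axiom.

Inconsistent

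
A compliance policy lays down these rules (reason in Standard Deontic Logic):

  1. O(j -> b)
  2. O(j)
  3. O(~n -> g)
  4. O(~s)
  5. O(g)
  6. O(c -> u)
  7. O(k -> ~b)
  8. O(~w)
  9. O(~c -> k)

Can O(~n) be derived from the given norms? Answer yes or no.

Premise 3 is O(~n -> g); even if O(g) held, inferring O(~n) would be affirming the consequent — invalid.
No other premise forces O(~n). An ideal world satisfying every premise can still have ~n false, so O(~n) is not derivable.

No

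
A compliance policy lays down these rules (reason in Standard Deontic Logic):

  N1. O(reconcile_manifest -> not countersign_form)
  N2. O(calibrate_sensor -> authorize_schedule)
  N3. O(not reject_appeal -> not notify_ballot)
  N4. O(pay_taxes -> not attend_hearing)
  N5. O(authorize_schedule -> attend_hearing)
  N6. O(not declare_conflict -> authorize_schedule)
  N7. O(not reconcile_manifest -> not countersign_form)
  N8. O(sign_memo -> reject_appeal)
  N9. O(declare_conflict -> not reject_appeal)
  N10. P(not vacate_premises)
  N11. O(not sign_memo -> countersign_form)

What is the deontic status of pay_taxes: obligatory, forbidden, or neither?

Forbidden

Premises 7 and 1 cover both cases: O(not reconcile_manifest -> not countersign_form) and O(reconcile_manifest -> not countersign_form). Since not reconcile_manifest ∨ reconcile_manifest is a tautology, O(not countersign_form) follows.
Premise 11 is O(not sign_memo -> countersign_form); contrapositively O(not countersign_form -> sign_memo). Since O(not countersign_form) holds, K gives O(sign_memo).
Premise 8 is O(sign_memo -> reject_appeal); since O(sign_memo), deontic closure gives O(reject_appeal).
Premise 9, O(declare_conflict -> not reject_appeal), contraposes to O(reject_appeal -> not declare_conflict); with O(reject_appeal) we get O(not declare_conflict).
Premise 6 is O(not declare_conflict -> authorize_schedule); since O(not declare_conflict), deontic closure gives O(authorize_schedule).
Applying K to premise 5 (O(authorize_schedule -> attend_hearing)) and O(authorize_schedule) yields O(attend_hearing).
The contrapositive of premise 4 (O(pay_taxes -> not attend_hearing)) is O(attend_hearing -> not pay_taxes), and O(attend_hearing) is already established, so O(not pay_taxes).
Premises 2, 3, 10 do not contribute to this derivation.
Thus O(not pay_taxes), which is F(pay_taxes): pay_taxes is forbidden.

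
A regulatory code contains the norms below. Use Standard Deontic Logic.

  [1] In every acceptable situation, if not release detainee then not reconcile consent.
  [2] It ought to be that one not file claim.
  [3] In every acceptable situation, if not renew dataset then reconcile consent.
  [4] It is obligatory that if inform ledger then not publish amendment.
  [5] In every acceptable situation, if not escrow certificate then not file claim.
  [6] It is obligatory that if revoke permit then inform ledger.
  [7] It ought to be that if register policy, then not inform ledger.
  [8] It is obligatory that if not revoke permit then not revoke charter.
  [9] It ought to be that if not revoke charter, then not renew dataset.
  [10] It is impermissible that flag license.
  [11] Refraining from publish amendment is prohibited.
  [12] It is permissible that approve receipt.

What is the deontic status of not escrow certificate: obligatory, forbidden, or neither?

Neither

Premise 5 is O(¬escrow_certificate → ¬file_claim); even if O(¬file_claim) held, inferring O(¬escrow_certificate) would be affirming the consequent — invalid.
No premise or chain of K-axiom applications forces O(¬escrow_certificate), and none forces O(escrow_certificate). So ¬escrow_certificate is neither obligatory nor forbidden under these norms.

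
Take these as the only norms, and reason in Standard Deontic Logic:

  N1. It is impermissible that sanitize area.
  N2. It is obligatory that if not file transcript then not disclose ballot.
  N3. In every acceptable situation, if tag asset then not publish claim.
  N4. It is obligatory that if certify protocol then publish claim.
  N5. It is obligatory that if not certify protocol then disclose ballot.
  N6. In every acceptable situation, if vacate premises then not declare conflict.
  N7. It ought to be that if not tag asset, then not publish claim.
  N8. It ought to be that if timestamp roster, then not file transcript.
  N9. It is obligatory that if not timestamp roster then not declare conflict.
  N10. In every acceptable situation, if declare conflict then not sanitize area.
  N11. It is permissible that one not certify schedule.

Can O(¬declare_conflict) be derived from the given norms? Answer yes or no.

Yes

Premises 3 and 7 cover both cases: O(tag_asset → ¬publish_claim) and O(¬tag_asset → ¬publish_claim). Since tag_asset ∨ ¬tag_asset is a tautology, O(¬publish_claim) follows.
The contrapositive of premise 4 (O(certify_protocol → publish_claim)) is O(¬publish_claim → ¬certify_protocol), and O(¬publish_claim) is already established, so O(¬certify_protocol).
Premise 5 is O(¬certify_protocol → disclose_ballot); since O(¬certify_protocol), deontic closure gives O(disclose_ballot).
Premise 2, O(¬file_transcript → ¬disclose_ballot), contraposes to O(disclose_ballot → file_transcript); with O(disclose_ballot) we get O(file_transcript).
Premise 8, O(timestamp_roster → ¬file_transcript), contraposes to O(file_transcript → ¬timestamp_roster); with O(file_transcript) we get O(¬timestamp_roster).
Applying K to premise 9 (O(¬timestamp_roster → ¬declare_conflict)) and O(¬timestamp_roster) yields O(¬declare_conflict).
Premises 1, 6, 10, 11 do not contribute to this derivation.
So O(¬declare_conflict) follows.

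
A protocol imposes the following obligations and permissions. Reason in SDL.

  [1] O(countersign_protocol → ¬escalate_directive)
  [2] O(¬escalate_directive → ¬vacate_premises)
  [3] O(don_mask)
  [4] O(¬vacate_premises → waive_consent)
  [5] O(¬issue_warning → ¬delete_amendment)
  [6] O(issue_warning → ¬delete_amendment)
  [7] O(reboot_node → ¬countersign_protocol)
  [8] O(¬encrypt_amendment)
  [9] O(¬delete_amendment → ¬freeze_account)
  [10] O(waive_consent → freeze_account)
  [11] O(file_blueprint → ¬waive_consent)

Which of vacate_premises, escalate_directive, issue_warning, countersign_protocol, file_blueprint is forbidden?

Premises 6 and 5 cover both cases: O(issue_warning → ¬delete_amendment) and O(¬issue_warning → ¬delete_amendment). Since issue_warning ∨ ¬issue_warning is a tautology, O(¬delete_amendment) follows.
Applying K to premise 9 (O(¬delete_amendment → ¬freeze_account)) and O(¬delete_amendment) yields O(¬freeze_account).
The contrapositive of premise 10 (O(waive_consent → freeze_account)) is O(¬freeze_account → ¬waive_consent), and O(¬freeze_account) is already established, so O(¬waive_consent).
Premise 4, O(¬vacate_premises → waive_consent), contraposes to O(¬waive_consent → vacate_premises); with O(¬waive_consent) we get O(vacate_premises).
Premise 2, O(¬escalate_directive → ¬vacate_premises), contraposes to O(vacate_premises → escalate_directive); with O(vacate_premises) we get O(escalate_directive).
The contrapositive of premise 1 (O(countersign_protocol → ¬escalate_directive)) is O(escalate_directive → ¬countersign_protocol), and O(escalate_directive) is already established, so O(¬countersign_protocol).
So O(¬countersign_protocol) holds, i.e. countersign_protocol is forbidden. None of the other listed options is forbidden under the premises.

countersign_protocol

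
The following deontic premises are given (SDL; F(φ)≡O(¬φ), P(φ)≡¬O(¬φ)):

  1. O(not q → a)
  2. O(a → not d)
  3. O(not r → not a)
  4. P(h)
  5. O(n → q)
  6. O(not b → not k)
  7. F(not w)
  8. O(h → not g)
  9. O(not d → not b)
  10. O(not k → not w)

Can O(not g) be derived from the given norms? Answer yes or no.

No

Premise 8 is O(h → not g), but O(h) is not derivable from the premises (the permission P(h) asserts only not O(not h), not O(h)), so it does not yield O(not g).
No other premise forces O(not g). An ideal world satisfying every premise can still have not g false, so O(not g) is not derivable.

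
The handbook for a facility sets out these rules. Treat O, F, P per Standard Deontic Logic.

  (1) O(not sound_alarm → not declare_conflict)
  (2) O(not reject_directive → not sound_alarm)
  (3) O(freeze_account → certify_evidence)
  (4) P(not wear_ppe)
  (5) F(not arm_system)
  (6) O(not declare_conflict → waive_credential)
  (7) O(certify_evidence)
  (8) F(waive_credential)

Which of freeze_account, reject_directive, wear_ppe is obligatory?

reject_directive

F(waive_credential) at premise 8 means O(not waive_credential).
Premise 6 is O(not declare_conflict → waive_credential); contrapositively O(not waive_credential → declare_conflict). Since O(not waive_credential) holds, K gives O(declare_conflict).
Premise 1 is O(not sound_alarm → not declare_conflict); contrapositively O(declare_conflict → sound_alarm). Since O(declare_conflict) holds, K gives O(sound_alarm).
The contrapositive of premise 2 (O(not reject_directive → not sound_alarm)) is O(sound_alarm → reject_directive), and O(sound_alarm) is already established, so O(reject_directive).
So O(reject_directive) holds — reject_directive is obligatory. None of the other listed options is made obligatory by any chain of premises.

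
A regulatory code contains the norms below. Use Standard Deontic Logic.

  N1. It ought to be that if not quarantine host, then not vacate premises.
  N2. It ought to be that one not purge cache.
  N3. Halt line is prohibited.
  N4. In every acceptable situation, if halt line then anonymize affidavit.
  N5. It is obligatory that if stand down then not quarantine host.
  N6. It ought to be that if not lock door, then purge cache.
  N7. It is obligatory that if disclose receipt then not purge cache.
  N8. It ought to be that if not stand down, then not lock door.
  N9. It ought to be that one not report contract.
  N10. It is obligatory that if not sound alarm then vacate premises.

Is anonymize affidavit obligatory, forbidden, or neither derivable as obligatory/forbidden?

Premise 4 is O(halt_line → anonymize_affidavit), but O(halt_line) is not derivable from the premises, so it does not yield O(anonymize_affidavit).
No premise or chain of K-axiom applications forces O(anonymize_affidavit), and none forces O(¬anonymize_affidavit). So anonymize_affidavit is neither obligatory nor forbidden under these norms.

Neither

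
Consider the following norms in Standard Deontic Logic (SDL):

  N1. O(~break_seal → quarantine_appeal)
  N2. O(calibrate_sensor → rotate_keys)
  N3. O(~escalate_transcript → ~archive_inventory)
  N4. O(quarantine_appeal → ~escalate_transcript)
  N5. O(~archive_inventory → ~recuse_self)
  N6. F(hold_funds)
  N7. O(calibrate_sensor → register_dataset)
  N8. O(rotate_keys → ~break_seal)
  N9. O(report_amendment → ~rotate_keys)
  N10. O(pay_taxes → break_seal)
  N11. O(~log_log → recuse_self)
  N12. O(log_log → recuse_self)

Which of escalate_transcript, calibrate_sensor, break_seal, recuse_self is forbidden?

By case analysis on ~log_log: premise 11 gives O(~log_log → recuse_self) and premise 12 gives O(log_log → recuse_self), so O(recuse_self) either way.
Premise 5 is O(~archive_inventory → ~recuse_self); contrapositively O(recuse_self → archive_inventory). Since O(recuse_self) holds, K gives O(archive_inventory).
Premise 3, O(~escalate_transcript → ~archive_inventory), contraposes to O(archive_inventory → escalate_transcript); with O(archive_inventory) we get O(escalate_transcript).
Premise 4, O(quarantine_appeal → ~escalate_transcript), contraposes to O(escalate_transcript → ~quarantine_appeal); with O(escalate_transcript) we get O(~quarantine_appeal).
The contrapositive of premise 1 (O(~break_seal → quarantine_appeal)) is O(~quarantine_appeal → break_seal), and O(~quarantine_appeal) is already established, so O(break_seal).
The contrapositive of premise 8 (O(rotate_keys → ~break_seal)) is O(break_seal → ~rotate_keys), and O(break_seal) is already established, so O(~rotate_keys).
Premise 2, O(calibrate_sensor → rotate_keys), contraposes to O(~rotate_keys → ~calibrate_sensor); with O(~rotate_keys) we get O(~calibrate_sensor).
So O(~calibrate_sensor) holds, i.e. calibrate_sensor is forbidden. None of the other listed options is forbidden under the premises.

calibrate_sensor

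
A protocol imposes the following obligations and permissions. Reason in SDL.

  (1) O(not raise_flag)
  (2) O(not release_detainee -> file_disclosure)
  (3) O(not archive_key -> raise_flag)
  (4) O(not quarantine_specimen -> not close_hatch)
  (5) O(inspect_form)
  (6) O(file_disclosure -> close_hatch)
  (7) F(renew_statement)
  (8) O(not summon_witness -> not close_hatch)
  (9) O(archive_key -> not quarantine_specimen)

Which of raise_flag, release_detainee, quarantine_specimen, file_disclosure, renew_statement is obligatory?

From premise 1 we have O(not raise_flag).
Premise 3, O(not archive_key -> raise_flag), contraposes to O(not raise_flag -> archive_key); with O(not raise_flag) we get O(archive_key).
With premise 9, O(archive_key -> not quarantine_specimen), the K-axiom yields O(not quarantine_specimen).
From O(not quarantine_specimen) and premise 4, O(not quarantine_specimen -> not close_hatch), we obtain O(not close_hatch).
The contrapositive of premise 6 (O(file_disclosure -> close_hatch)) is O(not close_hatch -> not file_disclosure), and O(not close_hatch) is already established, so O(not file_disclosure).
Premise 2 is O(not release_detainee -> file_disclosure); contrapositively O(not file_disclosure -> release_detainee). Since O(not file_disclosure) holds, K gives O(release_detainee).
So O(release_detainee) holds — release_detainee is obligatory. None of the other listed options is made obligatory by any chain of premises.

release_detainee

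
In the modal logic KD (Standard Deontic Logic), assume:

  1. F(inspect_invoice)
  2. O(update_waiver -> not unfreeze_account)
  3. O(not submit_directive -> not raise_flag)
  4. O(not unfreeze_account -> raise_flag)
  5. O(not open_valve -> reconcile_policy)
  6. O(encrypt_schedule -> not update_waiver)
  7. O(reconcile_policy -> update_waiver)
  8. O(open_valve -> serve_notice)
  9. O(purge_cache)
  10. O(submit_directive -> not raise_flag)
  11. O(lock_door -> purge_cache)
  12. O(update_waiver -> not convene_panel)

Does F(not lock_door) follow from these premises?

No

Premise 11 is O(lock_door -> purge_cache); even if O(purge_cache) held, inferring O(lock_door) would be affirming the consequent — invalid.
No other premise forces O(lock_door). An ideal world satisfying every premise can still have not lock_door true, so F(not lock_door) is not derivable.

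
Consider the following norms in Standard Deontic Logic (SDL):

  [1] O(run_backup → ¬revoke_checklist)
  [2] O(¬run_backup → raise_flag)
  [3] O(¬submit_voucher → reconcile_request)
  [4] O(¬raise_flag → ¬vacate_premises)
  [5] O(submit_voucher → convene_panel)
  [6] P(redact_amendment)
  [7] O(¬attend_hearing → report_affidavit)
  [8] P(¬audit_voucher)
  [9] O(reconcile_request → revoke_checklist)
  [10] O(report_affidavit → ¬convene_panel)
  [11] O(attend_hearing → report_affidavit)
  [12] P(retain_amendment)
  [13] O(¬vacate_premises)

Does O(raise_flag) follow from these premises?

By case analysis on attend_hearing: premise 11 gives O(attend_hearing → report_affidavit) and premise 7 gives O(¬attend_hearing → report_affidavit), so O(report_affidavit) either way.
Premise 10 is O(report_affidavit → ¬convene_panel); since O(report_affidavit), deontic closure gives O(¬convene_panel).
Premise 5, O(submit_voucher → convene_panel), contraposes to O(¬convene_panel → ¬submit_voucher); with O(¬convene_panel) we get O(¬submit_voucher).
Premise 3 is O(¬submit_voucher → reconcile_request); since O(¬submit_voucher), deontic closure gives O(reconcile_request).
From O(reconcile_request) and premise 9, O(reconcile_request → revoke_checklist), we obtain O(revoke_checklist).
Premise 1 is O(run_backup → ¬revoke_checklist); contrapositively O(revoke_checklist → ¬run_backup). Since O(revoke_checklist) holds, K gives O(¬run_backup).
Premise 2 is O(¬run_backup → raise_flag); since O(¬run_backup), deontic closure gives O(raise_flag).
Premises 4, 6, 8, 12, 13 do not contribute to this derivation.
So O(raise_flag) follows.

Yes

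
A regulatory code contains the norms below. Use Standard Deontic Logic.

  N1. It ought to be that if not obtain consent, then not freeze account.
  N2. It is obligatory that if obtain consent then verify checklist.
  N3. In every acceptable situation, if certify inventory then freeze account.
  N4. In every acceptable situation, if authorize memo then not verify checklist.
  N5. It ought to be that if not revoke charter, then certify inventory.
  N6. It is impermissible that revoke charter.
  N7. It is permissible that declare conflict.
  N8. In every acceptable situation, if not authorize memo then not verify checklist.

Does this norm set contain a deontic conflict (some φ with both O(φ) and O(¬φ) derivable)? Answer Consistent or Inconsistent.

Premises 8 and 4 cover both cases: O(¬authorize_memo → ¬verify_checklist) and O(authorize_memo → ¬verify_checklist). Since ¬authorize_memo ∨ authorize_memo is a tautology, O(¬verify_checklist) follows.
The contrapositive of premise 2 (O(obtain_consent → verify_checklist)) is O(¬verify_checklist → ¬obtain_consent), and O(¬verify_checklist) is already established, so O(¬obtain_consent).
Premise 1 is O(¬obtain_consent → ¬freeze_account); since O(¬obtain_consent), deontic closure gives O(¬freeze_account).
The contrapositive of premise 3 (O(certify_inventory → freeze_account)) is O(¬freeze_account → ¬certify_inventory), and O(¬freeze_account) is already established, so O(¬certify_inventory).
Premise 5 is O(¬revoke_charter → certify_inventory); contrapositively O(¬certify_inventory → revoke_charter). Since O(¬certify_inventory) holds, K gives O(revoke_charter).
However, F(revoke_charter) at premise 6 amounts to O(¬revoke_charter).
We now have both O(revoke_charter) and O(¬revoke_charter) — revoke_charter is simultaneously obligatory and forbidden, violating the D-axiom.

Inconsistent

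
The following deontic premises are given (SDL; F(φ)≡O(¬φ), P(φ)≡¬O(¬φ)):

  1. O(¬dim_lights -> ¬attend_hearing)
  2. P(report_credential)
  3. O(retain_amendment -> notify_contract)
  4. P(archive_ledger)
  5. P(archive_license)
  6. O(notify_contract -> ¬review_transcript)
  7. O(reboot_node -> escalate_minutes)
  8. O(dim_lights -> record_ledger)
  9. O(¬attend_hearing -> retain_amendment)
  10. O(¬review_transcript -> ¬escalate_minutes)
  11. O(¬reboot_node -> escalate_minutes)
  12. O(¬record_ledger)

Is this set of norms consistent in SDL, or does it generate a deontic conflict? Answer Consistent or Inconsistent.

Inconsistent

Premises 11 and 7 are O(¬reboot_node -> escalate_minutes) and O(reboot_node -> escalate_minutes); every ideal world satisfies ¬reboot_node or reboot_node, so in either case escalate_minutes holds — hence O(escalate_minutes).
Premise 10 is O(¬review_transcript -> ¬escalate_minutes); contrapositively O(escalate_minutes -> review_transcript). Since O(escalate_minutes) holds, K gives O(review_transcript).
Premise 6 is O(notify_contract -> ¬review_transcript); contrapositively O(review_transcript -> ¬notify_contract). Since O(review_transcript) holds, K gives O(¬notify_contract).
The contrapositive of premise 3 (O(retain_amendment -> notify_contract)) is O(¬notify_contract -> ¬retain_amendment), and O(¬notify_contract) is already established, so O(¬retain_amendment).
Premise 9, O(¬attend_hearing -> retain_amendment), contraposes to O(¬retain_amendment -> attend_hearing); with O(¬retain_amendment) we get O(attend_hearing).
Premise 1 is O(¬dim_lights -> ¬attend_hearing); contrapositively O(attend_hearing -> dim_lights). Since O(attend_hearing) holds, K gives O(dim_lights).
From O(dim_lights) and premise 8, O(dim_lights -> record_ledger), we obtain O(record_ledger).
However, premise 12 gives O(¬record_ledger).
We now have both O(record_ledger) and O(¬record_ledger) — record_ledger is simultaneously obligatory and forbidden, violating the D-axiom.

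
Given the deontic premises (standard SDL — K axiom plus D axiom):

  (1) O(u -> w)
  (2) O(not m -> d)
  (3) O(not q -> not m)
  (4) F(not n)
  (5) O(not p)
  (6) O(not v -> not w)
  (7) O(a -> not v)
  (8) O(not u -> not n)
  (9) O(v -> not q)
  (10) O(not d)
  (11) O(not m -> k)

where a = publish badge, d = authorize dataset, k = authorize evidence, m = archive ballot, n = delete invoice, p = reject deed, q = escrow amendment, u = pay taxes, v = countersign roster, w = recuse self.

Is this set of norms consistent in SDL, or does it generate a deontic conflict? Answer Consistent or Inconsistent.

Inconsistent

Premise 10 gives O(not d).
Premise 2, O(not m -> d), contraposes to O(not d -> m); with O(not d) we get O(m).
The contrapositive of premise 3 (O(not q -> not m)) is O(m -> q), and O(m) is already established, so O(q).
Premise 9, O(v -> not q), contraposes to O(q -> not v); with O(q) we get O(not v).
Applying K to premise 6 (O(not v -> not w)) and O(not v) yields O(not w).
Premise 1 is O(u -> w); contrapositively O(not w -> not u). Since O(not w) holds, K gives O(not u).
Premise 8 is O(not u -> not n); since O(not u), deontic closure gives O(not n).
However, F(not n) at premise 4 amounts to O(n).
We now have both O(not n) and O(n) — n is simultaneously obligatory and forbidden, violating the D-axiom.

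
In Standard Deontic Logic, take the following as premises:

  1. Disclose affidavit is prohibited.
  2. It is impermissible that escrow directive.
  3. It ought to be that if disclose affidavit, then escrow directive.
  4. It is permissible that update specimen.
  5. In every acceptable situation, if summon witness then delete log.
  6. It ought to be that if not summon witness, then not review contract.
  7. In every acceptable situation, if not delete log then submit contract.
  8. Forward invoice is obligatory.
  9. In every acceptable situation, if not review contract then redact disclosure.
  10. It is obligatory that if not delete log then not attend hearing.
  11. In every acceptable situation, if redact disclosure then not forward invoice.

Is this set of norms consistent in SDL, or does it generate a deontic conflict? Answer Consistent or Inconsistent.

Premise 3 is O(disclose_affidavit → escrow_directive), but O(disclose_affidavit) is not derivable from the premises, so it does not yield O(escrow_directive).
So O(escrow_directive) is not derivable, and the apparent clash with O(¬escrow_directive) does not arise.
A world satisfying every obligation exists (e.g. attend_hearing=false, delete_log=true, disclose_affidavit=false, escrow_directive=false, forward_invoice=true, redact_disclosure=false, review_contract=true, submit_contract=false, summon_witness=true, update_specimen=false); no atom is both obligatory and forbidden, so the set is consistent.

Consistent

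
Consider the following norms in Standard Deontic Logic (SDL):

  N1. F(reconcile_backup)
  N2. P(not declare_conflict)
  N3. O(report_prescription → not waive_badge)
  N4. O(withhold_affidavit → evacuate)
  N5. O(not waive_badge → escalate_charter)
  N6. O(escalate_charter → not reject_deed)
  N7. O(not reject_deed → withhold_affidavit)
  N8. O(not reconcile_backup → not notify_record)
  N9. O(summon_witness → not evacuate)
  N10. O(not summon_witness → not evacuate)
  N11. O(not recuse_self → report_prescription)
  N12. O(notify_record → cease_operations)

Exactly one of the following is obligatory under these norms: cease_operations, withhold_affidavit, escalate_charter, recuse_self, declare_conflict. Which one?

recuse_self

Premises 9 and 10 cover both cases: O(summon_witness → not evacuate) and O(not summon_witness → not evacuate). Since summon_witness ∨ not summon_witness is a tautology, O(not evacuate) follows.
Premise 4, O(withhold_affidavit → evacuate), contraposes to O(not evacuate → not withhold_affidavit); with O(not evacuate) we get O(not withhold_affidavit).
The contrapositive of premise 7 (O(not reject_deed → withhold_affidavit)) is O(not withhold_affidavit → reject_deed), and O(not withhold_affidavit) is already established, so O(reject_deed).
Premise 6 is O(escalate_charter → not reject_deed); contrapositively O(reject_deed → not escalate_charter). Since O(reject_deed) holds, K gives O(not escalate_charter).
Premise 5, O(not waive_badge → escalate_charter), contraposes to O(not escalate_charter → waive_badge); with O(not escalate_charter) we get O(waive_badge).
Premise 3 is O(report_prescription → not waive_badge); contrapositively O(waive_badge → not report_prescription). Since O(waive_badge) holds, K gives O(not report_prescription).
The contrapositive of premise 11 (O(not recuse_self → report_prescription)) is O(not report_prescription → recuse_self), and O(not report_prescription) is already established, so O(recuse_self).
So O(recuse_self) holds — recuse_self is obligatory. None of the other listed options is made obligatory by any chain of premises.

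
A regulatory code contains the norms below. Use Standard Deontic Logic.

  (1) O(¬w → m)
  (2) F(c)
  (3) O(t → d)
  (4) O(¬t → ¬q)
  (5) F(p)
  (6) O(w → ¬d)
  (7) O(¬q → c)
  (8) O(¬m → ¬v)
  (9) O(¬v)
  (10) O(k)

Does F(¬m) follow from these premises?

Yes

F(c) at premise 2 means O(¬c).
Premise 7, O(¬q → c), contraposes to O(¬c → q); with O(¬c) we get O(q).
The contrapositive of premise 4 (O(¬t → ¬q)) is O(q → t), and O(q) is already established, so O(t).
Premise 3 is O(t → d); since O(t), deontic closure gives O(d).
The contrapositive of premise 6 (O(w → ¬d)) is O(d → ¬w), and O(d) is already established, so O(¬w).
Applying K to premise 1 (O(¬w → m)) and O(¬w) yields O(m).
Premises 5, 8, 9, 10 do not contribute to this derivation.
So O(m) holds, i.e. F(¬m). The claim follows.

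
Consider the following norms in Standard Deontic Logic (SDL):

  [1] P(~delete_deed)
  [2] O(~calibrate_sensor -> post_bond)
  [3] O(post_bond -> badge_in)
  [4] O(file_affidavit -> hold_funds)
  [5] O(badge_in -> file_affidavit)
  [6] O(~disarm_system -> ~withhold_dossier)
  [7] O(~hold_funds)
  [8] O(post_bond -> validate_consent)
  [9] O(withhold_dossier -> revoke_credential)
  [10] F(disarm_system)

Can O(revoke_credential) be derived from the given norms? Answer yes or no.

Premise 9 is O(withhold_dossier -> revoke_credential), but O(withhold_dossier) is not derivable from the premises, so it does not yield O(revoke_credential).
No other premise forces O(revoke_credential). An ideal world satisfying every premise can still have revoke_credential false, so O(revoke_credential) is not derivable.

No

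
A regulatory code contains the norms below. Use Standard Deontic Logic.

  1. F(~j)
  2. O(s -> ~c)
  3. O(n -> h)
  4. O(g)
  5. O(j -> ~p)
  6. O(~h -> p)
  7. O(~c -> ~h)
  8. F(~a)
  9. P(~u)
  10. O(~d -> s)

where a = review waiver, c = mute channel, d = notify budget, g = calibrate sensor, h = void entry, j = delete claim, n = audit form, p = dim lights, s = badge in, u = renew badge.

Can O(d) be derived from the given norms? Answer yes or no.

Yes

Premise 1 is F(~j), i.e. O(j).
With premise 5, O(j -> ~p), the K-axiom yields O(~p).
Premise 6 is O(~h -> p); contrapositively O(~p -> h). Since O(~p) holds, K gives O(h).
Premise 7 is O(~c -> ~h); contrapositively O(h -> c). Since O(h) holds, K gives O(c).
Premise 2, O(s -> ~c), contraposes to O(c -> ~s); with O(c) we get O(~s).
Premise 10, O(~d -> s), contraposes to O(~s -> d); with O(~s) we get O(d).
Premises 3, 4, 8, 9 do not contribute to this derivation.
So O(d) follows.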